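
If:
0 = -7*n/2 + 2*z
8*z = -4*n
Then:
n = 0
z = 0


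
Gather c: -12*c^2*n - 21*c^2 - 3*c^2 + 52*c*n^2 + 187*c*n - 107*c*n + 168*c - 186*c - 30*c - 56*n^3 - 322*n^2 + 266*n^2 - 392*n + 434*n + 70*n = c^2*(-12*n - 24) + c*(52*n^2 + 80*n - 48) - 56*n^3 - 56*n^2 + 112*n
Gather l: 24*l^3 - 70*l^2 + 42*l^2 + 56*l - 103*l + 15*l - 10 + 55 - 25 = 24*l^3 - 28*l^2 - 32*l + 20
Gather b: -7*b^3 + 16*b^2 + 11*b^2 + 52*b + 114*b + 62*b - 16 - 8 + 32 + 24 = -7*b^3 + 27*b^2 + 228*b + 32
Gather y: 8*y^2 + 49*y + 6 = 8*y^2 + 49*y + 6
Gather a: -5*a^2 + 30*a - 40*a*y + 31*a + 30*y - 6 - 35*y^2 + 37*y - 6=-5*a^2 + a*(61 - 40*y) - 35*y^2 + 67*y - 12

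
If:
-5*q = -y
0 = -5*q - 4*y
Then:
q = 0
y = 0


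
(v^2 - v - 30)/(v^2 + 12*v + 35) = (v - 6)/(v + 7)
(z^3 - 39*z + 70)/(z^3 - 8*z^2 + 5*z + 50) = (z^2 + 5*z - 14)/(z^2 - 3*z - 10)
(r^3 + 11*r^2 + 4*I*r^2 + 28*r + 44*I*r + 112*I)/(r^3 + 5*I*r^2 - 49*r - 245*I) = (r^2 + 4*r*(1 + I) + 16*I)/(r^2 + r*(-7 + 5*I) - 35*I)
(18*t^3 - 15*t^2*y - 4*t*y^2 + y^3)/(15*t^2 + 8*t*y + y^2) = (6*t^2 - 7*t*y + y^2)/(5*t + y)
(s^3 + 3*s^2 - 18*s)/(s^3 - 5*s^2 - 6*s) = (-s^2 - 3*s + 18)/(-s^2 + 5*s + 6)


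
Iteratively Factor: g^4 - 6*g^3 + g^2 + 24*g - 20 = (g - 1)*(g^3 - 5*g^2 - 4*g + 20) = (g - 2)*(g - 1)*(g^2 - 3*g - 10) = (g - 2)*(g - 1)*(g + 2)*(g - 5)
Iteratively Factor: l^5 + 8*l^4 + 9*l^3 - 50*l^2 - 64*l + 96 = (l + 4)*(l^4 + 4*l^3 - 7*l^2 - 22*l + 24) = (l + 3)*(l + 4)*(l^3 + l^2 - 10*l + 8) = (l - 1)*(l + 3)*(l + 4)*(l^2 + 2*l - 8) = (l - 2)*(l - 1)*(l + 3)*(l + 4)*(l + 4)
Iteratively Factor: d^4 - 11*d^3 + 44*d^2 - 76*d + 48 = (d - 4)*(d^3 - 7*d^2 + 16*d - 12) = (d - 4)*(d - 2)*(d^2 - 5*d + 6) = (d - 4)*(d - 3)*(d - 2)*(d - 2)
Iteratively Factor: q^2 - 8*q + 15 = (q - 5)*(q - 3)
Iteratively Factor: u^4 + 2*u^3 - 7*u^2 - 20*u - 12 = (u + 2)*(u^3 - 7*u - 6) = (u - 3)*(u + 2)*(u^2 + 3*u + 2) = (u - 3)*(u + 2)^2*(u + 1)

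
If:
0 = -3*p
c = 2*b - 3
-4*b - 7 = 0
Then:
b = -7/4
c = -13/2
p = 0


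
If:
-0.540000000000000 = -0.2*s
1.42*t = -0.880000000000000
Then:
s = 2.70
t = -0.62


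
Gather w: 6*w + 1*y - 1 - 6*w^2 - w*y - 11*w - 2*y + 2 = -6*w^2 + w*(-y - 5) - y + 1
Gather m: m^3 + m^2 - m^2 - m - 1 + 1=m^3 - m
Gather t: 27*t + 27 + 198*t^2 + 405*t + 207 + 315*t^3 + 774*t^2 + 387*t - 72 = 315*t^3 + 972*t^2 + 819*t + 162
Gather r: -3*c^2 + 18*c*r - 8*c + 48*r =-3*c^2 - 8*c + r*(18*c + 48)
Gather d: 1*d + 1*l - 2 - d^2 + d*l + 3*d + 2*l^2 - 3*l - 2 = -d^2 + d*(l + 4) + 2*l^2 - 2*l - 4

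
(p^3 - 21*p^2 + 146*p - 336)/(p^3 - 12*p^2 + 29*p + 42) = (p - 8)/(p + 1)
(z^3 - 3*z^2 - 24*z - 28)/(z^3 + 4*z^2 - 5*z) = (z^3 - 3*z^2 - 24*z - 28)/(z*(z^2 + 4*z - 5))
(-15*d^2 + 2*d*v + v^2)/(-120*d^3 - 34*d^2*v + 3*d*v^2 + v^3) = (-3*d + v)/(-24*d^2 - 2*d*v + v^2)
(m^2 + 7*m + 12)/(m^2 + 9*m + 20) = (m + 3)/(m + 5)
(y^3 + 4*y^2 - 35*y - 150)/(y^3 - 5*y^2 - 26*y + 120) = (y + 5)/(y - 4)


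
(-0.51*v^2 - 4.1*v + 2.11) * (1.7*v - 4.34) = -0.867*v^3 - 4.7566*v^2 + 21.381*v - 9.1574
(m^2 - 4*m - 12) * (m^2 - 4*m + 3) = m^4 - 8*m^3 + 7*m^2 + 36*m - 36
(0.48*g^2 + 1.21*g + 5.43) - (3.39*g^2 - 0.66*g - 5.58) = -2.91*g^2 + 1.87*g + 11.01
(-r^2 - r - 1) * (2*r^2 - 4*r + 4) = -2*r^4 + 2*r^3 - 2*r^2 - 4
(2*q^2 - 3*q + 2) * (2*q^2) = 4*q^4 - 6*q^3 + 4*q^2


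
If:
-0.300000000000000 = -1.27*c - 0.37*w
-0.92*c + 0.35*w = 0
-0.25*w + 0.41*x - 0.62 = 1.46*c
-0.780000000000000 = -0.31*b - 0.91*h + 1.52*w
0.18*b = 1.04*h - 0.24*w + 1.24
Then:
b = 4.97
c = 0.13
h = -0.25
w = 0.35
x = 2.20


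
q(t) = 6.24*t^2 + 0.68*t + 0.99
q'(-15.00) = -186.52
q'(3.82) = 48.35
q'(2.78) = 35.37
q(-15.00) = 1394.79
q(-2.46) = 37.08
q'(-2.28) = -27.77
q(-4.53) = 125.96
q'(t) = 12.48*t + 0.68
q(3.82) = 94.64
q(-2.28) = 31.88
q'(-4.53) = -55.85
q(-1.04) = 7.03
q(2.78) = 51.11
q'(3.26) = 41.36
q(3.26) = 69.52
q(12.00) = 907.71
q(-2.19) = 29.43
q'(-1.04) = -12.30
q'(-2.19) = -26.65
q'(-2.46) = -30.02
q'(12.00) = 150.44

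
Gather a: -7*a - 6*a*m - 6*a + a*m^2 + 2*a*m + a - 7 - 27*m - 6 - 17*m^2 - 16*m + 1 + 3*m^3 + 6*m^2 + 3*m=a*(m^2 - 4*m - 12) + 3*m^3 - 11*m^2 - 40*m - 12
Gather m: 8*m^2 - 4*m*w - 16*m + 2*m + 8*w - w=8*m^2 + m*(-4*w - 14) + 7*w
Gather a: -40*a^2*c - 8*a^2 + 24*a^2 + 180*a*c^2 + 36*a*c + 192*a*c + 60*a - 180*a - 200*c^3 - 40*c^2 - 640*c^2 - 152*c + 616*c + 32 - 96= a^2*(16 - 40*c) + a*(180*c^2 + 228*c - 120) - 200*c^3 - 680*c^2 + 464*c - 64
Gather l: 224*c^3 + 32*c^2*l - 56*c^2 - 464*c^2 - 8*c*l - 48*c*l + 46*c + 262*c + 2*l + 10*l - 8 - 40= 224*c^3 - 520*c^2 + 308*c + l*(32*c^2 - 56*c + 12) - 48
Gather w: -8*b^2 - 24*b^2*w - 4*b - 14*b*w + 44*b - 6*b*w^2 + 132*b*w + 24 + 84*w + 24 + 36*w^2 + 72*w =-8*b^2 + 40*b + w^2*(36 - 6*b) + w*(-24*b^2 + 118*b + 156) + 48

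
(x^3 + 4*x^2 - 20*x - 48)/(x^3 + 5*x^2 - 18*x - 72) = (x + 2)/(x + 3)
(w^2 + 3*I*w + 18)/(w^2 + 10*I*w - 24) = (w - 3*I)/(w + 4*I)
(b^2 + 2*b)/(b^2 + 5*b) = (b + 2)/(b + 5)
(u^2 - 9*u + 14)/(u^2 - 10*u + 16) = (u - 7)/(u - 8)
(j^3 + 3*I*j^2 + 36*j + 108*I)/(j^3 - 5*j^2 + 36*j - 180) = (j + 3*I)/(j - 5)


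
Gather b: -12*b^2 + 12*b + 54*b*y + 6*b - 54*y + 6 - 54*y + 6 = -12*b^2 + b*(54*y + 18) - 108*y + 12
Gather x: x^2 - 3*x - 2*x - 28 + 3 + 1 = x^2 - 5*x - 24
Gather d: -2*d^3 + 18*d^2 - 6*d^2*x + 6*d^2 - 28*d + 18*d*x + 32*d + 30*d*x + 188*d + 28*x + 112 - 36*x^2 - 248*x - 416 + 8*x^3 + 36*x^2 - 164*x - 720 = -2*d^3 + d^2*(24 - 6*x) + d*(48*x + 192) + 8*x^3 - 384*x - 1024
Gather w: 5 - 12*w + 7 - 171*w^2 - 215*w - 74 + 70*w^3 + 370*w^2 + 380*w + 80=70*w^3 + 199*w^2 + 153*w + 18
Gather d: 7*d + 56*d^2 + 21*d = 56*d^2 + 28*d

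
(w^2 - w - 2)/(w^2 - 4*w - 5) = (w - 2)/(w - 5)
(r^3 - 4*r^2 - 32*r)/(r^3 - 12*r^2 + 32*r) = (r + 4)/(r - 4)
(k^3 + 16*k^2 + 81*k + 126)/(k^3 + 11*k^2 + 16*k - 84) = (k + 3)/(k - 2)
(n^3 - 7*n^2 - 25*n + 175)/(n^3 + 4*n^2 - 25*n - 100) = (n - 7)/(n + 4)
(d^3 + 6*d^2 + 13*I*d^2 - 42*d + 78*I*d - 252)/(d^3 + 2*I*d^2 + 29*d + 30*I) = (d^2 + d*(6 + 7*I) + 42*I)/(d^2 - 4*I*d + 5)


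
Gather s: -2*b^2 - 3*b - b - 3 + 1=-2*b^2 - 4*b - 2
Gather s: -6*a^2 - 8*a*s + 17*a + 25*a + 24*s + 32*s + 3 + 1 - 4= -6*a^2 + 42*a + s*(56 - 8*a)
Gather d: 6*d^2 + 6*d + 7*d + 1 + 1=6*d^2 + 13*d + 2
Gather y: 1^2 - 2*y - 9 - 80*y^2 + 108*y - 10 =-80*y^2 + 106*y - 18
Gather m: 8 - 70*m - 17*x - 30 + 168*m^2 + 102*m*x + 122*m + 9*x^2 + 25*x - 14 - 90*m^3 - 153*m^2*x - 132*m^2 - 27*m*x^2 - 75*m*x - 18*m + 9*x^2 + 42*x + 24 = -90*m^3 + m^2*(36 - 153*x) + m*(-27*x^2 + 27*x + 34) + 18*x^2 + 50*x - 12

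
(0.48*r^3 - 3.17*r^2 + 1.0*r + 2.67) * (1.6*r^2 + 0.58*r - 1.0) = 0.768*r^5 - 4.7936*r^4 - 0.7186*r^3 + 8.022*r^2 + 0.5486*r - 2.67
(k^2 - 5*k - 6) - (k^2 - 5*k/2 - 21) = 15 - 5*k/2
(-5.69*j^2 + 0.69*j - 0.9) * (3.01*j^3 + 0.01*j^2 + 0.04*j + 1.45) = -17.1269*j^5 + 2.02*j^4 - 2.9297*j^3 - 8.2319*j^2 + 0.9645*j - 1.305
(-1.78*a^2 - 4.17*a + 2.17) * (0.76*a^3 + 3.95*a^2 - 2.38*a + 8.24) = -1.3528*a^5 - 10.2002*a^4 - 10.5859*a^3 + 3.8289*a^2 - 39.5254*a + 17.8808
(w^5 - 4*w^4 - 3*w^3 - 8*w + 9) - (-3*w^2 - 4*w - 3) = w^5 - 4*w^4 - 3*w^3 + 3*w^2 - 4*w + 12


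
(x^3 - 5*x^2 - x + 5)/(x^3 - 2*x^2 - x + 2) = (x - 5)/(x - 2)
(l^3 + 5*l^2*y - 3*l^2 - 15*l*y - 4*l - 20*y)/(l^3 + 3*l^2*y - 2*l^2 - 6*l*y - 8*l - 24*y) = (l^2 + 5*l*y + l + 5*y)/(l^2 + 3*l*y + 2*l + 6*y)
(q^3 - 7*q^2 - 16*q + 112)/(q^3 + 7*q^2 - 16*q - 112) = (q - 7)/(q + 7)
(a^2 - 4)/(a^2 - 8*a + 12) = (a + 2)/(a - 6)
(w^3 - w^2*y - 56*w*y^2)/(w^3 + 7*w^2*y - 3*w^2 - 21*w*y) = (w - 8*y)/(w - 3)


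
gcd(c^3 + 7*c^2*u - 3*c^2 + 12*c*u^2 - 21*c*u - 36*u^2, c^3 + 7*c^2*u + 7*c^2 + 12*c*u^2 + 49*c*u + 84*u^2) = c^2 + 7*c*u + 12*u^2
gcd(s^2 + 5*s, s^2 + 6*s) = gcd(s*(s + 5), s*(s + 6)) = s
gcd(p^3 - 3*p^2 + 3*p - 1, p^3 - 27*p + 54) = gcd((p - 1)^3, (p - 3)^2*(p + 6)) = 1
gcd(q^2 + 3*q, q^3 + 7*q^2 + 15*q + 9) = q + 3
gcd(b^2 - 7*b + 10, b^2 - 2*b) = b - 2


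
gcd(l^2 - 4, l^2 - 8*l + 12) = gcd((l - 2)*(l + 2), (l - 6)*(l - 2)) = l - 2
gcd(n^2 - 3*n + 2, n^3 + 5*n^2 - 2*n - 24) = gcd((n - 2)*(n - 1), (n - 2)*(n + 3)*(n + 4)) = n - 2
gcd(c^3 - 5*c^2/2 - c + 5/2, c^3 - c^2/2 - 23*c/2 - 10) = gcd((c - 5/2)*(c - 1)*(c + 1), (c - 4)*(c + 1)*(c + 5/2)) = c + 1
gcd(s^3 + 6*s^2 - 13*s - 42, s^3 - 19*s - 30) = s + 2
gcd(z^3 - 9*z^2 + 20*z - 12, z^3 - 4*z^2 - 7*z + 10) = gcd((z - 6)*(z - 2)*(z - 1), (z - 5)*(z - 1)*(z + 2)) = z - 1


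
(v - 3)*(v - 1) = v^2 - 4*v + 3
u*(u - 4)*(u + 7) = u^3 + 3*u^2 - 28*u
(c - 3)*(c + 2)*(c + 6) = c^3 + 5*c^2 - 12*c - 36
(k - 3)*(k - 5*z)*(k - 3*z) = k^3 - 8*k^2*z - 3*k^2 + 15*k*z^2 + 24*k*z - 45*z^2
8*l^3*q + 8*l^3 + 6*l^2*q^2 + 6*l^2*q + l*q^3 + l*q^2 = (2*l + q)*(4*l + q)*(l*q + l)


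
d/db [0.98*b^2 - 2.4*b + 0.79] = 1.96*b - 2.4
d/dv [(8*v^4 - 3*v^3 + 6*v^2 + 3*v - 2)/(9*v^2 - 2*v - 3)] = (144*v^5 - 75*v^4 - 84*v^3 - 12*v^2 - 13)/(81*v^4 - 36*v^3 - 50*v^2 + 12*v + 9)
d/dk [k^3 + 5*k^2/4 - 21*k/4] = 3*k^2 + 5*k/2 - 21/4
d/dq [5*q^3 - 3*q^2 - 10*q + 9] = 15*q^2 - 6*q - 10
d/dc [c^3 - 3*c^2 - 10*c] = 3*c^2 - 6*c - 10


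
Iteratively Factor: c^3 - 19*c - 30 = (c + 3)*(c^2 - 3*c - 10) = (c + 2)*(c + 3)*(c - 5)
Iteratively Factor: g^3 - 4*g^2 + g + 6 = (g - 2)*(g^2 - 2*g - 3) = (g - 3)*(g - 2)*(g + 1)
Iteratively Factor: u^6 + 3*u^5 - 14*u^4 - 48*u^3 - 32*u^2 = (u + 4)*(u^5 - u^4 - 10*u^3 - 8*u^2) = (u - 4)*(u + 4)*(u^4 + 3*u^3 + 2*u^2) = (u - 4)*(u + 2)*(u + 4)*(u^3 + u^2) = u*(u - 4)*(u + 2)*(u + 4)*(u^2 + u) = u*(u - 4)*(u + 1)*(u + 2)*(u + 4)*(u)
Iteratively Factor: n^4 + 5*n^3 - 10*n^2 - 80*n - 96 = (n + 4)*(n^3 + n^2 - 14*n - 24) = (n + 2)*(n + 4)*(n^2 - n - 12) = (n - 4)*(n + 2)*(n + 4)*(n + 3)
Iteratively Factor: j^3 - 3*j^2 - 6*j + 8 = (j + 2)*(j^2 - 5*j + 4) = (j - 1)*(j + 2)*(j - 4)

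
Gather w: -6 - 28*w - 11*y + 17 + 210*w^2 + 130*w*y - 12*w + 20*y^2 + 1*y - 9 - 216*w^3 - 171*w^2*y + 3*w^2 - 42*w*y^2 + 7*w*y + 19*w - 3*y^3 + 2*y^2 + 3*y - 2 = -216*w^3 + w^2*(213 - 171*y) + w*(-42*y^2 + 137*y - 21) - 3*y^3 + 22*y^2 - 7*y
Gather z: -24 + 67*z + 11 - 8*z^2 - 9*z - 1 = -8*z^2 + 58*z - 14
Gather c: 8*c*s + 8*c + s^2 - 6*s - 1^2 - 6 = c*(8*s + 8) + s^2 - 6*s - 7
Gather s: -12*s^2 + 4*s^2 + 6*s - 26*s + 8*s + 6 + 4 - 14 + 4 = -8*s^2 - 12*s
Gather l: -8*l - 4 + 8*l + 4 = 0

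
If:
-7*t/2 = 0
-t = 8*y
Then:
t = 0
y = 0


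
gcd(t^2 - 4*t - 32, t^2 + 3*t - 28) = 1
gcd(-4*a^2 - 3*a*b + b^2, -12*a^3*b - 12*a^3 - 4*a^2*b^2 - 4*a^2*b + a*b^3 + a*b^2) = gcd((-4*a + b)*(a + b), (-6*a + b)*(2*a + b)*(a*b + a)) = 1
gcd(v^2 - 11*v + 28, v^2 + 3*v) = 1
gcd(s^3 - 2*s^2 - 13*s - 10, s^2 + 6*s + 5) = s + 1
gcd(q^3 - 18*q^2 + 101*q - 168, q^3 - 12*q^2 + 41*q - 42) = q^2 - 10*q + 21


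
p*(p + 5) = p^2 + 5*p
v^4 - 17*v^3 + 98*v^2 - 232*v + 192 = (v - 8)*(v - 4)*(v - 3)*(v - 2)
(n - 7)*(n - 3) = n^2 - 10*n + 21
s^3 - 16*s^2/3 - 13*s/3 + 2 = (s - 6)*(s - 1/3)*(s + 1)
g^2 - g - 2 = (g - 2)*(g + 1)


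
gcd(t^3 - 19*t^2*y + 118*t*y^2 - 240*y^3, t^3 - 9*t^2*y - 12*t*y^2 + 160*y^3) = t^2 - 13*t*y + 40*y^2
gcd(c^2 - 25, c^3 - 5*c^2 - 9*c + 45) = c - 5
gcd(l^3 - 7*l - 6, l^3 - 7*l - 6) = l^3 - 7*l - 6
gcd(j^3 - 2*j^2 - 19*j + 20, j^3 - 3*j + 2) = j - 1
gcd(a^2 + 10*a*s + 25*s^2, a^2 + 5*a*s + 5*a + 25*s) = a + 5*s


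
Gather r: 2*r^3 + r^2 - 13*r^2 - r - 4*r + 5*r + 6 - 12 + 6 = 2*r^3 - 12*r^2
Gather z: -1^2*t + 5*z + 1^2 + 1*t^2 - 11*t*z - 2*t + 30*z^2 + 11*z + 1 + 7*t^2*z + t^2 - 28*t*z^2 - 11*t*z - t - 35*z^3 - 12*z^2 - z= 2*t^2 - 4*t - 35*z^3 + z^2*(18 - 28*t) + z*(7*t^2 - 22*t + 15) + 2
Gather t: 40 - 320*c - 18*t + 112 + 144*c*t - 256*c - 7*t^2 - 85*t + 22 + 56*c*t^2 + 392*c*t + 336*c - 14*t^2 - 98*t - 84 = -240*c + t^2*(56*c - 21) + t*(536*c - 201) + 90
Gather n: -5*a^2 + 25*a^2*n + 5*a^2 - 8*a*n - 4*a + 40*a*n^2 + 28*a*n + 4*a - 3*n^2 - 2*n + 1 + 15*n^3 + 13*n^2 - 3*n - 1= 15*n^3 + n^2*(40*a + 10) + n*(25*a^2 + 20*a - 5)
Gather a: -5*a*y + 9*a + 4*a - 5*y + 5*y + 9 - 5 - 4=a*(13 - 5*y)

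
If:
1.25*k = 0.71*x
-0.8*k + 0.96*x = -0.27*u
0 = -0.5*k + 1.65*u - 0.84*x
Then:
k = 0.00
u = 0.00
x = 0.00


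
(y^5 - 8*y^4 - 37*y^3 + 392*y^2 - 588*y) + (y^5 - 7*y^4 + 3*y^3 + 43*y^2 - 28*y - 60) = 2*y^5 - 15*y^4 - 34*y^3 + 435*y^2 - 616*y - 60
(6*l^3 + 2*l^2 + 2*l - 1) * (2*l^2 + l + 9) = 12*l^5 + 10*l^4 + 60*l^3 + 18*l^2 + 17*l - 9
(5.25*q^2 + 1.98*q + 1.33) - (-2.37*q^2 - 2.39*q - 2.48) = 7.62*q^2 + 4.37*q + 3.81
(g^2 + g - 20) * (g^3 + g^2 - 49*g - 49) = g^5 + 2*g^4 - 68*g^3 - 118*g^2 + 931*g + 980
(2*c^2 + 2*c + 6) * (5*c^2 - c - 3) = 10*c^4 + 8*c^3 + 22*c^2 - 12*c - 18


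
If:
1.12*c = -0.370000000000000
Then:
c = -0.33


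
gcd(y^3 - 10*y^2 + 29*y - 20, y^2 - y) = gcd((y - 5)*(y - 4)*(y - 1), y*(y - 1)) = y - 1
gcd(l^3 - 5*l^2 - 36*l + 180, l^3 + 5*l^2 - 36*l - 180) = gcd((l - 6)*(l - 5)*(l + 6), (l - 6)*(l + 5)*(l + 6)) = l^2 - 36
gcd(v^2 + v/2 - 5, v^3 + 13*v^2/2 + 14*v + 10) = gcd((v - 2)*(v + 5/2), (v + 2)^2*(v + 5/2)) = v + 5/2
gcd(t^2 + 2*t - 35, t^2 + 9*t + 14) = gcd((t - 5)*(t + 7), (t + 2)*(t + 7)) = t + 7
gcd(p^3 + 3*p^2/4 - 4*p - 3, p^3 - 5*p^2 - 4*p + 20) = p^2 - 4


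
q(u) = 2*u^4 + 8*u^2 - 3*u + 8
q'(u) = 8*u^3 + 16*u - 3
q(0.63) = 9.60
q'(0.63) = 9.08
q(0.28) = 7.80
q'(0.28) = 1.66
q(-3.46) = 400.79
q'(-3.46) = -389.73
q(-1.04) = 22.11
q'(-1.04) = -28.64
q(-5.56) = 2183.29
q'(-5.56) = -1467.00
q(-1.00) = 21.00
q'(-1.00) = -27.00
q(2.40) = 113.24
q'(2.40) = 145.99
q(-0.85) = 17.37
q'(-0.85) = -21.51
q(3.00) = 233.00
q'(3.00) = 261.00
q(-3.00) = 251.00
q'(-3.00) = -267.00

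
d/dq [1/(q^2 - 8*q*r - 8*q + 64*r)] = 2*(-q + 4*r + 4)/(q^2 - 8*q*r - 8*q + 64*r)^2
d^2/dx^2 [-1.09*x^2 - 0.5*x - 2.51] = -2.18000000000000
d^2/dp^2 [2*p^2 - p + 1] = 4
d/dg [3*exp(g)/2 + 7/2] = 3*exp(g)/2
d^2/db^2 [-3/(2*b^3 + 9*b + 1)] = 18*(2*b*(2*b^3 + 9*b + 1) - 3*(2*b^2 + 3)^2)/(2*b^3 + 9*b + 1)^3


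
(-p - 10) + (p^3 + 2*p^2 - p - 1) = p^3 + 2*p^2 - 2*p - 11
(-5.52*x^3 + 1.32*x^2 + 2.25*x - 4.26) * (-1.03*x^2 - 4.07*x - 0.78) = 5.6856*x^5 + 21.1068*x^4 - 3.3843*x^3 - 5.7993*x^2 + 15.5832*x + 3.3228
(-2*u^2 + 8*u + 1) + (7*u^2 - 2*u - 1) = 5*u^2 + 6*u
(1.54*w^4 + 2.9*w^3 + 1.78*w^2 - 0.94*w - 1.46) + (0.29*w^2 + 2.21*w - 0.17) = 1.54*w^4 + 2.9*w^3 + 2.07*w^2 + 1.27*w - 1.63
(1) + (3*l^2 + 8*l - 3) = 3*l^2 + 8*l - 2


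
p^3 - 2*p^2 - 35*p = p*(p - 7)*(p + 5)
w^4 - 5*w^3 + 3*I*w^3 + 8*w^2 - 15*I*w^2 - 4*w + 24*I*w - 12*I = (w - 2)^2*(w - 1)*(w + 3*I)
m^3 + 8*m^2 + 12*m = m*(m + 2)*(m + 6)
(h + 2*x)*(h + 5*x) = h^2 + 7*h*x + 10*x^2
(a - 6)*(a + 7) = a^2 + a - 42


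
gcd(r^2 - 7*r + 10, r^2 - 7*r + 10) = r^2 - 7*r + 10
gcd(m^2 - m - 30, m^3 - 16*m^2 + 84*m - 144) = m - 6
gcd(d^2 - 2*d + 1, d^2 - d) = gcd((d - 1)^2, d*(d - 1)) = d - 1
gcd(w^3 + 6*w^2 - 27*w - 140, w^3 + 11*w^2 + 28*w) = w^2 + 11*w + 28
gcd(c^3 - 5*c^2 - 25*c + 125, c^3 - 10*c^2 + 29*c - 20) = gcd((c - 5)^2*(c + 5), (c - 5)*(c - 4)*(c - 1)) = c - 5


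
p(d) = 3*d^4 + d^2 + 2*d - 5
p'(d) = 12*d^3 + 2*d + 2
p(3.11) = 291.54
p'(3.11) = 369.18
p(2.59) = 141.88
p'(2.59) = 215.67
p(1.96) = 47.04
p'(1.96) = 96.27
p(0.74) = -2.07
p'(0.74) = 8.34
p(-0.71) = -5.15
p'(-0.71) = -3.71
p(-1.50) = 9.44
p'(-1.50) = -41.50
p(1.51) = 15.90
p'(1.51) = 46.34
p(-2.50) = 113.44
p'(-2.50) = -190.50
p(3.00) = 253.00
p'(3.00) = 332.00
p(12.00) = 62371.00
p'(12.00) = 20762.00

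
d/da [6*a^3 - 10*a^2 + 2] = 2*a*(9*a - 10)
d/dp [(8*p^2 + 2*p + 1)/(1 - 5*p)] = (-40*p^2 + 16*p + 7)/(25*p^2 - 10*p + 1)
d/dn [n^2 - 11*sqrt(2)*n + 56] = 2*n - 11*sqrt(2)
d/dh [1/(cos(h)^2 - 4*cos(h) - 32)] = 2*(cos(h) - 2)*sin(h)/(sin(h)^2 + 4*cos(h) + 31)^2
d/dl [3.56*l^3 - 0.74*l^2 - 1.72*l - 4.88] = 10.68*l^2 - 1.48*l - 1.72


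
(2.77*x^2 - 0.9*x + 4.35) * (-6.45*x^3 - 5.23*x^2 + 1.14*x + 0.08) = -17.8665*x^5 - 8.6821*x^4 - 20.1927*x^3 - 23.5549*x^2 + 4.887*x + 0.348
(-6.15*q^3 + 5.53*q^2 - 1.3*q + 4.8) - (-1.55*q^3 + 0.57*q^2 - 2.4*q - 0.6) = -4.6*q^3 + 4.96*q^2 + 1.1*q + 5.4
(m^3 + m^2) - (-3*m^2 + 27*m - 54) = m^3 + 4*m^2 - 27*m + 54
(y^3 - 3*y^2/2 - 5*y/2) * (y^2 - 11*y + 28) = y^5 - 25*y^4/2 + 42*y^3 - 29*y^2/2 - 70*y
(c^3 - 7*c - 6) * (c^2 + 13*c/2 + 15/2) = c^5 + 13*c^4/2 + c^3/2 - 103*c^2/2 - 183*c/2 - 45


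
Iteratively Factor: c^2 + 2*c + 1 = (c + 1)*(c + 1)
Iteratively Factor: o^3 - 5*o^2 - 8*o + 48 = (o - 4)*(o^2 - o - 12) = (o - 4)^2*(o + 3)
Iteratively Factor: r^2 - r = (r - 1)*(r)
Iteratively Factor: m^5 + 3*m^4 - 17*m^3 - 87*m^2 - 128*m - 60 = (m - 5)*(m^4 + 8*m^3 + 23*m^2 + 28*m + 12) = (m - 5)*(m + 3)*(m^3 + 5*m^2 + 8*m + 4) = (m - 5)*(m + 2)*(m + 3)*(m^2 + 3*m + 2) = (m - 5)*(m + 2)^2*(m + 3)*(m + 1)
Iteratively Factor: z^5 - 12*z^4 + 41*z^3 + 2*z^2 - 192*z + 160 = (z - 5)*(z^4 - 7*z^3 + 6*z^2 + 32*z - 32) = (z - 5)*(z - 4)*(z^3 - 3*z^2 - 6*z + 8) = (z - 5)*(z - 4)^2*(z^2 + z - 2) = (z - 5)*(z - 4)^2*(z + 2)*(z - 1)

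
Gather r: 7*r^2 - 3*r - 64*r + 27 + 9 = 7*r^2 - 67*r + 36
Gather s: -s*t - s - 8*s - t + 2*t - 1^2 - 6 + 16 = s*(-t - 9) + t + 9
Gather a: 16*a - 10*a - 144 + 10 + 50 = 6*a - 84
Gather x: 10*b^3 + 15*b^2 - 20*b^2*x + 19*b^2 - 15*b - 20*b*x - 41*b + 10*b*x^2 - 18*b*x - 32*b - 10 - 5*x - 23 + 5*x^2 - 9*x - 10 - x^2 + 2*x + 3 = 10*b^3 + 34*b^2 - 88*b + x^2*(10*b + 4) + x*(-20*b^2 - 38*b - 12) - 40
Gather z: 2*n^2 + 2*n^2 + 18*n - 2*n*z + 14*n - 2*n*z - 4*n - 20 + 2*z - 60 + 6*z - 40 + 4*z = 4*n^2 + 28*n + z*(12 - 4*n) - 120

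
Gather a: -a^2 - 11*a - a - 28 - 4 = -a^2 - 12*a - 32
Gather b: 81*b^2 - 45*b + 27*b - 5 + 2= 81*b^2 - 18*b - 3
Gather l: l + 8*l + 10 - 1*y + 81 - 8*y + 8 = 9*l - 9*y + 99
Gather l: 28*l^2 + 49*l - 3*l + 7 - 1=28*l^2 + 46*l + 6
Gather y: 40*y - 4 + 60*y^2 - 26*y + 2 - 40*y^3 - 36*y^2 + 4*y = -40*y^3 + 24*y^2 + 18*y - 2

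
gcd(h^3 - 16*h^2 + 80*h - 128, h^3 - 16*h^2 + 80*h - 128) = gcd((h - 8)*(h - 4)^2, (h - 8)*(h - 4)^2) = h^3 - 16*h^2 + 80*h - 128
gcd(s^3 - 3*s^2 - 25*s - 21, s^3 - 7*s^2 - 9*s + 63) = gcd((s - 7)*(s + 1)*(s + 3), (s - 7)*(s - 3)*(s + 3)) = s^2 - 4*s - 21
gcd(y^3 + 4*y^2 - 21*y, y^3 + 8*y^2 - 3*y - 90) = y - 3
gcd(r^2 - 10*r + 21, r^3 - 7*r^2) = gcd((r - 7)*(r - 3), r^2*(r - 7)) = r - 7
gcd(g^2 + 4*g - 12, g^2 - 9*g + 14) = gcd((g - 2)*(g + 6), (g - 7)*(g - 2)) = g - 2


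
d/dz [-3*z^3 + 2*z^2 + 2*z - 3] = -9*z^2 + 4*z + 2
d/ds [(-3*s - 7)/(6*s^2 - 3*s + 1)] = 6*(3*s^2 + 14*s - 4)/(36*s^4 - 36*s^3 + 21*s^2 - 6*s + 1)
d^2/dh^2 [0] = 0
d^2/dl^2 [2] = 0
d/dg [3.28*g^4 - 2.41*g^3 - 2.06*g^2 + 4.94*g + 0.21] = 13.12*g^3 - 7.23*g^2 - 4.12*g + 4.94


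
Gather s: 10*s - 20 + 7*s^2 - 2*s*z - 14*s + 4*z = 7*s^2 + s*(-2*z - 4) + 4*z - 20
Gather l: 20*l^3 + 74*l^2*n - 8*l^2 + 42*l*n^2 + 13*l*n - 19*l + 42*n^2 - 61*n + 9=20*l^3 + l^2*(74*n - 8) + l*(42*n^2 + 13*n - 19) + 42*n^2 - 61*n + 9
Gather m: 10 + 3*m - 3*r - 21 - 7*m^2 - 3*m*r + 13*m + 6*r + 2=-7*m^2 + m*(16 - 3*r) + 3*r - 9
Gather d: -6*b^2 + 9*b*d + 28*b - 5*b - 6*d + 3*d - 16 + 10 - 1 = -6*b^2 + 23*b + d*(9*b - 3) - 7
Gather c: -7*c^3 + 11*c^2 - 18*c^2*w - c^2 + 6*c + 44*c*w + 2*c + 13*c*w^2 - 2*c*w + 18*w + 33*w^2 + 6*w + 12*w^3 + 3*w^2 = -7*c^3 + c^2*(10 - 18*w) + c*(13*w^2 + 42*w + 8) + 12*w^3 + 36*w^2 + 24*w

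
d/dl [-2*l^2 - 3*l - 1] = -4*l - 3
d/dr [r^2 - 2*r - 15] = 2*r - 2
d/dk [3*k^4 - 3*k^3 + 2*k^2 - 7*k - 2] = 12*k^3 - 9*k^2 + 4*k - 7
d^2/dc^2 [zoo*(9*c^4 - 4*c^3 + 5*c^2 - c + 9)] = zoo*(c^2 + c + 1)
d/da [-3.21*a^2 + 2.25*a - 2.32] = 2.25 - 6.42*a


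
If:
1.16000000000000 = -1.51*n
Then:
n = -0.77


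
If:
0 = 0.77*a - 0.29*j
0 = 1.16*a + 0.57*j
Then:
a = 0.00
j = 0.00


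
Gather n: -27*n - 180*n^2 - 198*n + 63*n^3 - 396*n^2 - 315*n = 63*n^3 - 576*n^2 - 540*n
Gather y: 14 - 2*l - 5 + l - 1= 8 - l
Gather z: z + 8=z + 8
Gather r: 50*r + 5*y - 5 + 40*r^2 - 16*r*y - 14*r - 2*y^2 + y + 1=40*r^2 + r*(36 - 16*y) - 2*y^2 + 6*y - 4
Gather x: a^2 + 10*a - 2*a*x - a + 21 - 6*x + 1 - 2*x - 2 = a^2 + 9*a + x*(-2*a - 8) + 20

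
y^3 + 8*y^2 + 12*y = y*(y + 2)*(y + 6)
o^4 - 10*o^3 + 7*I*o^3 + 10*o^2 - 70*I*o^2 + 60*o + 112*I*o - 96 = (o - 8)*(o - 2)*(o + I)*(o + 6*I)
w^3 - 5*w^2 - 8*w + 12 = (w - 6)*(w - 1)*(w + 2)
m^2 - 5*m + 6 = (m - 3)*(m - 2)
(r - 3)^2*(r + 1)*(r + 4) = r^4 - r^3 - 17*r^2 + 21*r + 36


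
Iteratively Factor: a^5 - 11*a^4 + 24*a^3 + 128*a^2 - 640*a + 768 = (a - 3)*(a^4 - 8*a^3 + 128*a - 256) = (a - 4)*(a - 3)*(a^3 - 4*a^2 - 16*a + 64) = (a - 4)^2*(a - 3)*(a^2 - 16) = (a - 4)^3*(a - 3)*(a + 4)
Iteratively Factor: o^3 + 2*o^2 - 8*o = (o - 2)*(o^2 + 4*o) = (o - 2)*(o + 4)*(o)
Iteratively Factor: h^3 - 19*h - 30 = (h + 2)*(h^2 - 2*h - 15) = (h + 2)*(h + 3)*(h - 5)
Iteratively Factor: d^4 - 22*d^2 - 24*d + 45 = (d + 3)*(d^3 - 3*d^2 - 13*d + 15) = (d - 1)*(d + 3)*(d^2 - 2*d - 15) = (d - 5)*(d - 1)*(d + 3)*(d + 3)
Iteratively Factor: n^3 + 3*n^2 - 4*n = (n)*(n^2 + 3*n - 4) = n*(n + 4)*(n - 1)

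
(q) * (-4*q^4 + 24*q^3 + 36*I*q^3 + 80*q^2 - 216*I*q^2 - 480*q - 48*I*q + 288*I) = -4*q^5 + 24*q^4 + 36*I*q^4 + 80*q^3 - 216*I*q^3 - 480*q^2 - 48*I*q^2 + 288*I*q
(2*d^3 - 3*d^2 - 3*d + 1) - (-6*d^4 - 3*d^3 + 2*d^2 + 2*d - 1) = 6*d^4 + 5*d^3 - 5*d^2 - 5*d + 2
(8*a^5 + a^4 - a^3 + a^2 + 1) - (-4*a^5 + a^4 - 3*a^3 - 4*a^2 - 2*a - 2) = 12*a^5 + 2*a^3 + 5*a^2 + 2*a + 3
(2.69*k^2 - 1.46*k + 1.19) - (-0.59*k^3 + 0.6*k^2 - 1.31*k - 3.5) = 0.59*k^3 + 2.09*k^2 - 0.15*k + 4.69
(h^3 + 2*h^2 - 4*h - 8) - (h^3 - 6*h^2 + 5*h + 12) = 8*h^2 - 9*h - 20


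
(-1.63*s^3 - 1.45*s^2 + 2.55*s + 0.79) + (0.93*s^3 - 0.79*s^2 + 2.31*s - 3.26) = -0.7*s^3 - 2.24*s^2 + 4.86*s - 2.47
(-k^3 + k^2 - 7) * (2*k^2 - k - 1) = -2*k^5 + 3*k^4 - 15*k^2 + 7*k + 7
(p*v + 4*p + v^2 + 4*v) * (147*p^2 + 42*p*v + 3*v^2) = 147*p^3*v + 588*p^3 + 189*p^2*v^2 + 756*p^2*v + 45*p*v^3 + 180*p*v^2 + 3*v^4 + 12*v^3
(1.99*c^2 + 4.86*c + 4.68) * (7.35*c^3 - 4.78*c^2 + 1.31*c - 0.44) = 14.6265*c^5 + 26.2088*c^4 + 13.7741*c^3 - 16.8794*c^2 + 3.9924*c - 2.0592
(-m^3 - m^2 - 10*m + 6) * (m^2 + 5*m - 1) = -m^5 - 6*m^4 - 14*m^3 - 43*m^2 + 40*m - 6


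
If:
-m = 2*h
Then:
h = -m/2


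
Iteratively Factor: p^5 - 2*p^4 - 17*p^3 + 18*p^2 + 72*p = (p + 2)*(p^4 - 4*p^3 - 9*p^2 + 36*p) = p*(p + 2)*(p^3 - 4*p^2 - 9*p + 36) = p*(p - 4)*(p + 2)*(p^2 - 9) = p*(p - 4)*(p - 3)*(p + 2)*(p + 3)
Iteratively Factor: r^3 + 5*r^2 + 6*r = (r + 3)*(r^2 + 2*r) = (r + 2)*(r + 3)*(r)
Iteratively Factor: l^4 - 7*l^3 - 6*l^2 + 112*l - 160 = (l + 4)*(l^3 - 11*l^2 + 38*l - 40) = (l - 4)*(l + 4)*(l^2 - 7*l + 10) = (l - 4)*(l - 2)*(l + 4)*(l - 5)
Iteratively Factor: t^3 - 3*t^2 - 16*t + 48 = (t - 3)*(t^2 - 16) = (t - 4)*(t - 3)*(t + 4)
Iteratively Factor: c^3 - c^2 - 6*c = (c + 2)*(c^2 - 3*c) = c*(c + 2)*(c - 3)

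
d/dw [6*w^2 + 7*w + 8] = 12*w + 7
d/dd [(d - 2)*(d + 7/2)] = 2*d + 3/2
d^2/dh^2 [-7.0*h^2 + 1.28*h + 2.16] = -14.0000000000000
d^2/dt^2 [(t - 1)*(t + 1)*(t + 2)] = 6*t + 4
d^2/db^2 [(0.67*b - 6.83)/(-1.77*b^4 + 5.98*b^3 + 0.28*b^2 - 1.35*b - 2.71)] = (-25.188516*b^7 + 541.421052*b^6 - 2310.549036*b^5 + 2872.868022*b^4 + 301.612476*b^3 - 851.050872*b^2 + 645.572868*b + 40.162948)/(5.545233*b^12 - 56.204226*b^11 + 187.256088*b^10 - 183.376819*b^9 - 89.887215*b^8 - 32.696832*b^7 + 305.891759*b^6 + 33.700884*b^5 - 93.163317*b^4 - 135.439059*b^3 + 8.647881*b^2 + 29.743605*b + 19.902511)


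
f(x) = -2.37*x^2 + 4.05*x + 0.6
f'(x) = 4.05 - 4.74*x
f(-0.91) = -5.05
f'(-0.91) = 8.36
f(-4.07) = -55.14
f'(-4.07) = 23.34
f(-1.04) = -6.18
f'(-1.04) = 8.98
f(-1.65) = -12.53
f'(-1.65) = 11.87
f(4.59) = -30.74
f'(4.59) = -17.71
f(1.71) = 0.60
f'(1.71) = -4.06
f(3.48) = -14.01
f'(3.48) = -12.45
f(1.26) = 1.94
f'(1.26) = -1.92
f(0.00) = 0.60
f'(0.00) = 4.05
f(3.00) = -8.58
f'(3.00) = -10.17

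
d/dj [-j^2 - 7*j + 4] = -2*j - 7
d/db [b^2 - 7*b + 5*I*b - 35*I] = 2*b - 7 + 5*I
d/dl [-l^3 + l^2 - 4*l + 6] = -3*l^2 + 2*l - 4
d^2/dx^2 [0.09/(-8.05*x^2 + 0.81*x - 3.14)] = (11.66445*x^2 - 1.17369*x - 0.09*(16.1*x - 0.81)*(32.2*x - 1.62) + 4.54986)/(8.05*x^2 - 0.81*x + 3.14)^3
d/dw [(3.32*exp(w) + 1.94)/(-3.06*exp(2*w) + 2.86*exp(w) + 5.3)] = (10.1592*exp(2*w) + 11.8728*exp(w) + 12.0476)*exp(w)/(9.3636*exp(4*w) - 17.5032*exp(3*w) - 24.2564*exp(2*w) + 30.316*exp(w) + 28.09)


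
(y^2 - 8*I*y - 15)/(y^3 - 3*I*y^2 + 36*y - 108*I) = (y - 5*I)/(y^2 + 36)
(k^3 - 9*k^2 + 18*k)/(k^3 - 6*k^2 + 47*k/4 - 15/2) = 4*k*(k^2 - 9*k + 18)/(4*k^3 - 24*k^2 + 47*k - 30)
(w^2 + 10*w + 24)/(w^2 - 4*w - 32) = (w + 6)/(w - 8)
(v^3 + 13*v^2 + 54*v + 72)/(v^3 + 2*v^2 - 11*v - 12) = (v^2 + 9*v + 18)/(v^2 - 2*v - 3)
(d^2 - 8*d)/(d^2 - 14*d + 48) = d/(d - 6)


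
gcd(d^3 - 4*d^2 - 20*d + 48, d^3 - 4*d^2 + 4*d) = d - 2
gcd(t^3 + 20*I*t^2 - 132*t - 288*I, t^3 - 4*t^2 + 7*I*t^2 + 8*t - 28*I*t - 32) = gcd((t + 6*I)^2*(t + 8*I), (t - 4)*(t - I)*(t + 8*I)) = t + 8*I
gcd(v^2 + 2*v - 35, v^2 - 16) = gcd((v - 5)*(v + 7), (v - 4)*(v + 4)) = 1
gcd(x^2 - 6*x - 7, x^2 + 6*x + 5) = x + 1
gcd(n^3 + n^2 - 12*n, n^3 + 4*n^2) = n^2 + 4*n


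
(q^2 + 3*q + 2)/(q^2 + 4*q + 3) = (q + 2)/(q + 3)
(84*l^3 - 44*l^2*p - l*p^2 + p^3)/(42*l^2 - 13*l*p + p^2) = (-14*l^2 + 5*l*p + p^2)/(-7*l + p)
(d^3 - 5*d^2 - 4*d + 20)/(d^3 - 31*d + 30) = (d^2 - 4)/(d^2 + 5*d - 6)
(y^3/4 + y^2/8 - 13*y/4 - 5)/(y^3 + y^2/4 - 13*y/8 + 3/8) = (2*y^3 + y^2 - 26*y - 40)/(8*y^3 + 2*y^2 - 13*y + 3)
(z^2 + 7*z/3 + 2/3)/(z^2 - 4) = (z + 1/3)/(z - 2)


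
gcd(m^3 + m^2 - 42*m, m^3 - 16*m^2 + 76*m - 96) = m - 6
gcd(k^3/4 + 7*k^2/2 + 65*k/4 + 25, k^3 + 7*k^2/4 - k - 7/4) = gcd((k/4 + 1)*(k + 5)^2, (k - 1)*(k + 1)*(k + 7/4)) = 1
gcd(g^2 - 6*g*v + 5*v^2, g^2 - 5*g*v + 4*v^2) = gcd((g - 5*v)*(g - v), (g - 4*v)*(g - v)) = -g + v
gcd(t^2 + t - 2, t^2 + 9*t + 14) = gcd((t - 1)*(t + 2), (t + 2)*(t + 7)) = t + 2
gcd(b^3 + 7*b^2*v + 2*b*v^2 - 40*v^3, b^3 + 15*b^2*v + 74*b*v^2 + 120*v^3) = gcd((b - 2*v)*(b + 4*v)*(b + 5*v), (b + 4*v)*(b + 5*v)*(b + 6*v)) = b^2 + 9*b*v + 20*v^2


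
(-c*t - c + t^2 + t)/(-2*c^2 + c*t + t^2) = (t + 1)/(2*c + t)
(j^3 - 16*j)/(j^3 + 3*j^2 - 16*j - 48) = j/(j + 3)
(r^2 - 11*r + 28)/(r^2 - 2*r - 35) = (r - 4)/(r + 5)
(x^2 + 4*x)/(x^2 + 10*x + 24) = x/(x + 6)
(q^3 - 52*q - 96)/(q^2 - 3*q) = (q^3 - 52*q - 96)/(q*(q - 3))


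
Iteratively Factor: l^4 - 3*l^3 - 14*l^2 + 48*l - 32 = (l - 1)*(l^3 - 2*l^2 - 16*l + 32) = (l - 2)*(l - 1)*(l^2 - 16) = (l - 2)*(l - 1)*(l + 4)*(l - 4)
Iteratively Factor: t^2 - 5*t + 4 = (t - 4)*(t - 1)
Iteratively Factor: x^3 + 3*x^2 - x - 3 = (x - 1)*(x^2 + 4*x + 3) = (x - 1)*(x + 1)*(x + 3)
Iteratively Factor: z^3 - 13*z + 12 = (z - 3)*(z^2 + 3*z - 4) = (z - 3)*(z + 4)*(z - 1)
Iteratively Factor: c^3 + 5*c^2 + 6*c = (c + 3)*(c^2 + 2*c) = c*(c + 3)*(c + 2)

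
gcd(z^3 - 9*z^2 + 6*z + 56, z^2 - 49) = z - 7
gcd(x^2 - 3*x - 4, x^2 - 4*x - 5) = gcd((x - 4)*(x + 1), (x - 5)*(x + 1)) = x + 1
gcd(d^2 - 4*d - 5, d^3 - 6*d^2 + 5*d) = d - 5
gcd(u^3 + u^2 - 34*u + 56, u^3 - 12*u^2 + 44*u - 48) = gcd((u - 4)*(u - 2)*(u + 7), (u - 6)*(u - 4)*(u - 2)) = u^2 - 6*u + 8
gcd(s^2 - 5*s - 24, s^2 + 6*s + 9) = s + 3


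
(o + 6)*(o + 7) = o^2 + 13*o + 42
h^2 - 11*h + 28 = (h - 7)*(h - 4)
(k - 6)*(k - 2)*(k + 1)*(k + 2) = k^4 - 5*k^3 - 10*k^2 + 20*k + 24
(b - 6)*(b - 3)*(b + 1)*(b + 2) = b^4 - 6*b^3 - 7*b^2 + 36*b + 36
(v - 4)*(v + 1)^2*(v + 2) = v^4 - 11*v^2 - 18*v - 8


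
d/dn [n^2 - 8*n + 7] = 2*n - 8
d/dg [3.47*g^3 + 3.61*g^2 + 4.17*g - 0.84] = 10.41*g^2 + 7.22*g + 4.17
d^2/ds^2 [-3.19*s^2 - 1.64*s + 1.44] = -6.38000000000000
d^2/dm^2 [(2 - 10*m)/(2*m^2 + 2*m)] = 2*(-5*m^3 + 3*m^2 + 3*m + 1)/(m^3*(m^3 + 3*m^2 + 3*m + 1))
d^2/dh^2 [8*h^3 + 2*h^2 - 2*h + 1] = 48*h + 4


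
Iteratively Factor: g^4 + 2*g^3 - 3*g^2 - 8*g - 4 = (g + 1)*(g^3 + g^2 - 4*g - 4) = (g - 2)*(g + 1)*(g^2 + 3*g + 2) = (g - 2)*(g + 1)^2*(g + 2)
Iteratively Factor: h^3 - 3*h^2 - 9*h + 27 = (h - 3)*(h^2 - 9) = (h - 3)*(h + 3)*(h - 3)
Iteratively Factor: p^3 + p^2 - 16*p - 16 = (p - 4)*(p^2 + 5*p + 4) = (p - 4)*(p + 1)*(p + 4)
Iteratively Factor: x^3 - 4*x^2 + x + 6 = (x - 3)*(x^2 - x - 2) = (x - 3)*(x - 2)*(x + 1)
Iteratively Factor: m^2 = (m)*(m)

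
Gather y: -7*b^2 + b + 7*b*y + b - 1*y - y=-7*b^2 + 2*b + y*(7*b - 2)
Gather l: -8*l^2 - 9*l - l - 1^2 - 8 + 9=-8*l^2 - 10*l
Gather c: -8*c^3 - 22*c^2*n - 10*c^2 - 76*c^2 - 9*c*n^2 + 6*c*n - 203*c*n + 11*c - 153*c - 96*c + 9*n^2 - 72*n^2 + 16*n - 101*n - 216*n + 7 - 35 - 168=-8*c^3 + c^2*(-22*n - 86) + c*(-9*n^2 - 197*n - 238) - 63*n^2 - 301*n - 196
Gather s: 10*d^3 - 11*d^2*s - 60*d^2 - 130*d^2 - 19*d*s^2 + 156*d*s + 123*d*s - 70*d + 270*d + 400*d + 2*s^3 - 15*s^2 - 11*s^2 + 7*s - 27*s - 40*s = 10*d^3 - 190*d^2 + 600*d + 2*s^3 + s^2*(-19*d - 26) + s*(-11*d^2 + 279*d - 60)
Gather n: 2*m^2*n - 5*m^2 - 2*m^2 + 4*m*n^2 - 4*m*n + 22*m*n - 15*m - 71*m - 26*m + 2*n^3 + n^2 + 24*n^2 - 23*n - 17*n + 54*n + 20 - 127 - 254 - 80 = -7*m^2 - 112*m + 2*n^3 + n^2*(4*m + 25) + n*(2*m^2 + 18*m + 14) - 441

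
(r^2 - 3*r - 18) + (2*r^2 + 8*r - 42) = 3*r^2 + 5*r - 60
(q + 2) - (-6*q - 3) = 7*q + 5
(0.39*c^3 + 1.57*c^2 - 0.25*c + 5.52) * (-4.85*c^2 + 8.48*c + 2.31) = -1.8915*c^5 - 4.3073*c^4 + 15.427*c^3 - 25.2653*c^2 + 46.2321*c + 12.7512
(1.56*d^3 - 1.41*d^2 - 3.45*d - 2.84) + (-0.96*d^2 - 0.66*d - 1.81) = 1.56*d^3 - 2.37*d^2 - 4.11*d - 4.65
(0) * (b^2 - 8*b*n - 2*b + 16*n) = 0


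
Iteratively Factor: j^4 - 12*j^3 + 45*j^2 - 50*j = (j - 2)*(j^3 - 10*j^2 + 25*j) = (j - 5)*(j - 2)*(j^2 - 5*j) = j*(j - 5)*(j - 2)*(j - 5)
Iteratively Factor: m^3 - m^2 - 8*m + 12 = (m - 2)*(m^2 + m - 6) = (m - 2)*(m + 3)*(m - 2)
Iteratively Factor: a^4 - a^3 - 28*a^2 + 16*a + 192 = (a - 4)*(a^3 + 3*a^2 - 16*a - 48) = (a - 4)*(a + 3)*(a^2 - 16) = (a - 4)^2*(a + 3)*(a + 4)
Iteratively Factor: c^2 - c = (c)*(c - 1)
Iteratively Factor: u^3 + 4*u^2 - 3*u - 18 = (u - 2)*(u^2 + 6*u + 9) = (u - 2)*(u + 3)*(u + 3)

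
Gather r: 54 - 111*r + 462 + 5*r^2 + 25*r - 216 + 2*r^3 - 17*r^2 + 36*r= 2*r^3 - 12*r^2 - 50*r + 300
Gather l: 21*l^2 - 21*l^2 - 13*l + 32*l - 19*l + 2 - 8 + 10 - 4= 0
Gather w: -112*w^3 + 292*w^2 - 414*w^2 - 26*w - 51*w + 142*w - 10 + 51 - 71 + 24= -112*w^3 - 122*w^2 + 65*w - 6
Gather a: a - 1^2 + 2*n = a + 2*n - 1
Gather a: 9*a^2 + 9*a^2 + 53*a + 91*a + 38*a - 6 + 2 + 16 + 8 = 18*a^2 + 182*a + 20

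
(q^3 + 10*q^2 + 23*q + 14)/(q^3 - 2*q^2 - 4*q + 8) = (q^2 + 8*q + 7)/(q^2 - 4*q + 4)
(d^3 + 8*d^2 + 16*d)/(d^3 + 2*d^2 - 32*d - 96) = d/(d - 6)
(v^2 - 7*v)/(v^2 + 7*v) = (v - 7)/(v + 7)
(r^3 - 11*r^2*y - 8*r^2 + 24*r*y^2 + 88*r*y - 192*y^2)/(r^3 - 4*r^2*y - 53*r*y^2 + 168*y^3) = (r - 8)/(r + 7*y)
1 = 1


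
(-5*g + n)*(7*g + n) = -35*g^2 + 2*g*n + n^2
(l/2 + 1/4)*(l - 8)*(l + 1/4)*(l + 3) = l^4/2 - 17*l^3/8 - 221*l^2/16 - 149*l/16 - 3/2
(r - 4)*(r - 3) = r^2 - 7*r + 12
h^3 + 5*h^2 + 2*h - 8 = (h - 1)*(h + 2)*(h + 4)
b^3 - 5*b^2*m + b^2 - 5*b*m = b*(b + 1)*(b - 5*m)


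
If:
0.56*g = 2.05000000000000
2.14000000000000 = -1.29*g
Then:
No Solution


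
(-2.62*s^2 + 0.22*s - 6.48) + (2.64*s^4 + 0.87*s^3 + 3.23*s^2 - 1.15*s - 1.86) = 2.64*s^4 + 0.87*s^3 + 0.61*s^2 - 0.93*s - 8.34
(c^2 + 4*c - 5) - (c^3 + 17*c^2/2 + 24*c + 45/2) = -c^3 - 15*c^2/2 - 20*c - 55/2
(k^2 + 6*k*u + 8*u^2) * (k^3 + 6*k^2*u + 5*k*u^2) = k^5 + 12*k^4*u + 49*k^3*u^2 + 78*k^2*u^3 + 40*k*u^4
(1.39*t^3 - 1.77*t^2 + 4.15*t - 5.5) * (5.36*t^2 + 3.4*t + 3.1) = 7.4504*t^5 - 4.7612*t^4 + 20.535*t^3 - 20.857*t^2 - 5.835*t - 17.05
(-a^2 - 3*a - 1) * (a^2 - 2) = -a^4 - 3*a^3 + a^2 + 6*a + 2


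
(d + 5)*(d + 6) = d^2 + 11*d + 30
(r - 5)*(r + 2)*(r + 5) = r^3 + 2*r^2 - 25*r - 50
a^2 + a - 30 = (a - 5)*(a + 6)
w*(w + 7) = w^2 + 7*w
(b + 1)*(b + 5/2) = b^2 + 7*b/2 + 5/2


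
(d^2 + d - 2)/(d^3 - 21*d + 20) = (d + 2)/(d^2 + d - 20)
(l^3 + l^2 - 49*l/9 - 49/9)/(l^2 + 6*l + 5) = (l^2 - 49/9)/(l + 5)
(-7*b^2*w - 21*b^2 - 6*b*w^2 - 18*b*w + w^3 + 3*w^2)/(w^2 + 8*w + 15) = (-7*b^2 - 6*b*w + w^2)/(w + 5)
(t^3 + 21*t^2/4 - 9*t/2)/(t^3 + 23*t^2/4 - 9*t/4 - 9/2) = t*(4*t - 3)/(4*t^2 - t - 3)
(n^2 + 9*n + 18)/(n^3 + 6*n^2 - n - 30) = (n + 6)/(n^2 + 3*n - 10)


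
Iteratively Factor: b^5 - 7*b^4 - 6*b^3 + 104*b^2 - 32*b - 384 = (b + 2)*(b^4 - 9*b^3 + 12*b^2 + 80*b - 192) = (b + 2)*(b + 3)*(b^3 - 12*b^2 + 48*b - 64) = (b - 4)*(b + 2)*(b + 3)*(b^2 - 8*b + 16) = (b - 4)^2*(b + 2)*(b + 3)*(b - 4)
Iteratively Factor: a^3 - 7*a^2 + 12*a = (a - 3)*(a^2 - 4*a) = (a - 4)*(a - 3)*(a)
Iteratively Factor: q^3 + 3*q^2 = (q)*(q^2 + 3*q) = q*(q + 3)*(q)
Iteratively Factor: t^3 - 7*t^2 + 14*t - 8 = (t - 1)*(t^2 - 6*t + 8) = (t - 4)*(t - 1)*(t - 2)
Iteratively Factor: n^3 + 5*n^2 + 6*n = (n + 2)*(n^2 + 3*n) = n*(n + 2)*(n + 3)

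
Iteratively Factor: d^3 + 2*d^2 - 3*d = (d)*(d^2 + 2*d - 3) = d*(d + 3)*(d - 1)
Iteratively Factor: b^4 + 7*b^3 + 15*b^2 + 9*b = (b)*(b^3 + 7*b^2 + 15*b + 9) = b*(b + 3)*(b^2 + 4*b + 3) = b*(b + 1)*(b + 3)*(b + 3)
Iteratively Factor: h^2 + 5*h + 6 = (h + 2)*(h + 3)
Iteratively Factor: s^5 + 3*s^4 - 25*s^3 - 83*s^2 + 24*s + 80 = (s - 1)*(s^4 + 4*s^3 - 21*s^2 - 104*s - 80) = (s - 1)*(s + 1)*(s^3 + 3*s^2 - 24*s - 80) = (s - 5)*(s - 1)*(s + 1)*(s^2 + 8*s + 16) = (s - 5)*(s - 1)*(s + 1)*(s + 4)*(s + 4)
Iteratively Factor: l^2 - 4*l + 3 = (l - 3)*(l - 1)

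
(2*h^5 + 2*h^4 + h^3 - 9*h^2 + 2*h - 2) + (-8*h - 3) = 2*h^5 + 2*h^4 + h^3 - 9*h^2 - 6*h - 5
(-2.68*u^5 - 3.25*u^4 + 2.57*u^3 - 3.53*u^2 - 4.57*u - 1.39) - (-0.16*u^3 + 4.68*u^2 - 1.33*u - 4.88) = -2.68*u^5 - 3.25*u^4 + 2.73*u^3 - 8.21*u^2 - 3.24*u + 3.49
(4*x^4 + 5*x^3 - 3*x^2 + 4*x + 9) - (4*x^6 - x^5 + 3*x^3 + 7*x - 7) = -4*x^6 + x^5 + 4*x^4 + 2*x^3 - 3*x^2 - 3*x + 16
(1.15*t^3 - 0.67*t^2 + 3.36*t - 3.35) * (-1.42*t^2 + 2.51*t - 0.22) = -1.633*t^5 + 3.8379*t^4 - 6.7059*t^3 + 13.338*t^2 - 9.1477*t + 0.737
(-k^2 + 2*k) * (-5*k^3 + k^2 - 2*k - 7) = 5*k^5 - 11*k^4 + 4*k^3 + 3*k^2 - 14*k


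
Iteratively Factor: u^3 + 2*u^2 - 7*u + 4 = (u - 1)*(u^2 + 3*u - 4) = (u - 1)^2*(u + 4)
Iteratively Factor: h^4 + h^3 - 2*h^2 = (h)*(h^3 + h^2 - 2*h) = h^2*(h^2 + h - 2) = h^2*(h - 1)*(h + 2)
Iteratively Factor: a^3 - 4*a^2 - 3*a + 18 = (a - 3)*(a^2 - a - 6) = (a - 3)^2*(a + 2)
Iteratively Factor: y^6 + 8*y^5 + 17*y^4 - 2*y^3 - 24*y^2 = (y)*(y^5 + 8*y^4 + 17*y^3 - 2*y^2 - 24*y) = y*(y + 2)*(y^4 + 6*y^3 + 5*y^2 - 12*y) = y*(y - 1)*(y + 2)*(y^3 + 7*y^2 + 12*y) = y^2*(y - 1)*(y + 2)*(y^2 + 7*y + 12) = y^2*(y - 1)*(y + 2)*(y + 4)*(y + 3)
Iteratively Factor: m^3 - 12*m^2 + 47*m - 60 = (m - 3)*(m^2 - 9*m + 20) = (m - 4)*(m - 3)*(m - 5)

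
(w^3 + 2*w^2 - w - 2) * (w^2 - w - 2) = w^5 + w^4 - 5*w^3 - 5*w^2 + 4*w + 4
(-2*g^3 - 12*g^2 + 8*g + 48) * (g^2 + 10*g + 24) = -2*g^5 - 32*g^4 - 160*g^3 - 160*g^2 + 672*g + 1152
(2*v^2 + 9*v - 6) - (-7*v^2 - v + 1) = 9*v^2 + 10*v - 7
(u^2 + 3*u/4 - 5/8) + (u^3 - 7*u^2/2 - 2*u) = u^3 - 5*u^2/2 - 5*u/4 - 5/8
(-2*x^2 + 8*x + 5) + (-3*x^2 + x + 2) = -5*x^2 + 9*x + 7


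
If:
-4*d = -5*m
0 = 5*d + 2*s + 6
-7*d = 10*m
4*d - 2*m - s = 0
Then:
No Solution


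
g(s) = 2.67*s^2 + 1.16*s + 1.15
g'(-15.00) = -78.94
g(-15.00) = 584.50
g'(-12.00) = -62.92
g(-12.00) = 371.71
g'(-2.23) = -10.75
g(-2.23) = 11.84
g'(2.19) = 12.85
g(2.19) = 16.50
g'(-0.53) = -1.67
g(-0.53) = 1.29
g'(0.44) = 3.51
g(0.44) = 2.18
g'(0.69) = 4.84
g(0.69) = 3.22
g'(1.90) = 11.31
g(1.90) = 12.99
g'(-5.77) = -29.65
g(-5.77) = 83.35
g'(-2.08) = -9.95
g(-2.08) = 10.29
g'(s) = 5.34*s + 1.16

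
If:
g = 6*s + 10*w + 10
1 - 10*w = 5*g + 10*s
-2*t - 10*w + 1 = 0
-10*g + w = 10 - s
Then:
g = -33/35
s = 583/140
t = 517/28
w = -503/140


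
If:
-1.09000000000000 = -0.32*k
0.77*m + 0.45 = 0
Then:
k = 3.41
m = -0.58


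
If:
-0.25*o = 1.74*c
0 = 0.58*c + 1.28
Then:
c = -2.21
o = 15.36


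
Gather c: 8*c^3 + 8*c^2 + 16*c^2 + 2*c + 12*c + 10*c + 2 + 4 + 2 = 8*c^3 + 24*c^2 + 24*c + 8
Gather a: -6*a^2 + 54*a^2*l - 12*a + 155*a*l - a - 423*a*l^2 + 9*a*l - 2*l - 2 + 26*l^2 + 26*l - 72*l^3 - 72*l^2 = a^2*(54*l - 6) + a*(-423*l^2 + 164*l - 13) - 72*l^3 - 46*l^2 + 24*l - 2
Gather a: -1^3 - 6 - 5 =-12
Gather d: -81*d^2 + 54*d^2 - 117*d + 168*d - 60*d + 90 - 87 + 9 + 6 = -27*d^2 - 9*d + 18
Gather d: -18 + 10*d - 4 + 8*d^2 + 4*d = 8*d^2 + 14*d - 22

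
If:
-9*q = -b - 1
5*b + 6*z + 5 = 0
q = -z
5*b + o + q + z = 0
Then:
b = -1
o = 5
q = 0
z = 0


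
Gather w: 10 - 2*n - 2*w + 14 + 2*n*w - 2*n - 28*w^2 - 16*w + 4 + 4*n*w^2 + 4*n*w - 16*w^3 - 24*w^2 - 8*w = -4*n - 16*w^3 + w^2*(4*n - 52) + w*(6*n - 26) + 28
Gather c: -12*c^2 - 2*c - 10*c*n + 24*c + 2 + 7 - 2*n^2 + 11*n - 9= -12*c^2 + c*(22 - 10*n) - 2*n^2 + 11*n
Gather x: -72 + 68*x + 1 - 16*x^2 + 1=-16*x^2 + 68*x - 70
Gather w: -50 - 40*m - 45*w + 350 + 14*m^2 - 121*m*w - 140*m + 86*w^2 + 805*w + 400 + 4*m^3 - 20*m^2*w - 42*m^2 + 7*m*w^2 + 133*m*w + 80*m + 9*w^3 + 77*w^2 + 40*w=4*m^3 - 28*m^2 - 100*m + 9*w^3 + w^2*(7*m + 163) + w*(-20*m^2 + 12*m + 800) + 700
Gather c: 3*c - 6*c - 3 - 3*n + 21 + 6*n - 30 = -3*c + 3*n - 12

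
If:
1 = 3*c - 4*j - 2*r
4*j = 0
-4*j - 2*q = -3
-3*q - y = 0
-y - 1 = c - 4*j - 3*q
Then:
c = 8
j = 0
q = 3/2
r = 23/2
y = -9/2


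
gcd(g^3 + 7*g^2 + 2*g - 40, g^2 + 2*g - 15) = g + 5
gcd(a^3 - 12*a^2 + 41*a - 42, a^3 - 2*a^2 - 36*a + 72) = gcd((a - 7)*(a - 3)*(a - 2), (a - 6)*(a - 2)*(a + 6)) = a - 2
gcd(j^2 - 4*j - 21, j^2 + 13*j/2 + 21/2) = j + 3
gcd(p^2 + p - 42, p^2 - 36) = p - 6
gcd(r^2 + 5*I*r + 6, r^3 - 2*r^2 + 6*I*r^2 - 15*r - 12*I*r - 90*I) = r + 6*I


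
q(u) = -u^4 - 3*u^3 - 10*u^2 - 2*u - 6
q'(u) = -4*u^3 - 9*u^2 - 20*u - 2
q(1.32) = -36.00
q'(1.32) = -53.28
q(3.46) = -400.22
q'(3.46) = -344.63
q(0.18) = -6.70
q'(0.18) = -5.91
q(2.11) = -102.74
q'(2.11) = -121.84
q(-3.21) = -109.57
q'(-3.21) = 101.77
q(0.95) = -20.31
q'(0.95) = -32.55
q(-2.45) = -53.04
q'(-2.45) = 51.80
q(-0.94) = -11.24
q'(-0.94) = 12.17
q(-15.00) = -42726.00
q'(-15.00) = 11773.00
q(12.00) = -27390.00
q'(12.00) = -8450.00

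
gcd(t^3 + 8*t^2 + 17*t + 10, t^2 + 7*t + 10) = t^2 + 7*t + 10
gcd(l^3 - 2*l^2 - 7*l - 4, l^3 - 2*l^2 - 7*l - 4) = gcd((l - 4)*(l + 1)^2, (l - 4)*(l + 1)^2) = l^3 - 2*l^2 - 7*l - 4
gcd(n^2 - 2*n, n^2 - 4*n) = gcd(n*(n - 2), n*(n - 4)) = n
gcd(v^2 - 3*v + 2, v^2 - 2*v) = v - 2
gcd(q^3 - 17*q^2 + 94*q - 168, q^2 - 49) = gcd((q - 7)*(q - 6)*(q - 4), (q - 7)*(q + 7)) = q - 7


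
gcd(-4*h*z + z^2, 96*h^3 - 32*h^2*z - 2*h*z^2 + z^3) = -4*h + z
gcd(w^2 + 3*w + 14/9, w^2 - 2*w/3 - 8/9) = w + 2/3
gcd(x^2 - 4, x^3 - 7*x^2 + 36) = x + 2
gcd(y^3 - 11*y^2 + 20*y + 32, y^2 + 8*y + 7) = y + 1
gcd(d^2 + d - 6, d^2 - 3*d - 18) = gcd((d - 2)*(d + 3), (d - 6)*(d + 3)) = d + 3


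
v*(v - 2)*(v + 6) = v^3 + 4*v^2 - 12*v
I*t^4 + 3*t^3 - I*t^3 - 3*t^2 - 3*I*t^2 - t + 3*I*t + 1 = (t - 1)*(t - I)^2*(I*t + 1)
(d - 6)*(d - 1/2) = d^2 - 13*d/2 + 3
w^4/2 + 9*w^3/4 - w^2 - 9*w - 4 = (w/2 + 1)*(w - 2)*(w + 1/2)*(w + 4)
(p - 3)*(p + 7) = p^2 + 4*p - 21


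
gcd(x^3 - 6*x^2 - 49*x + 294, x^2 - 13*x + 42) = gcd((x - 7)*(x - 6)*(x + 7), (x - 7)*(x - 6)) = x^2 - 13*x + 42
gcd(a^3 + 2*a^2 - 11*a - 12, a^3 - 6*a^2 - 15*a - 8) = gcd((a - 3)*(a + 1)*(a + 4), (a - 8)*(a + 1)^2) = a + 1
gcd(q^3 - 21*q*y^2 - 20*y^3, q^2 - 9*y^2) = 1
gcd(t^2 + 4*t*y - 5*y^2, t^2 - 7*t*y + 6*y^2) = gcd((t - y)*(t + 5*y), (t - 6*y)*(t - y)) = -t + y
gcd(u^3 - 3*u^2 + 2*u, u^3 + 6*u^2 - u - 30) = u - 2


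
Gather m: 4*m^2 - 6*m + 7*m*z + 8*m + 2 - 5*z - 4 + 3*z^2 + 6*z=4*m^2 + m*(7*z + 2) + 3*z^2 + z - 2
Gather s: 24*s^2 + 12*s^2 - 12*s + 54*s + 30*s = 36*s^2 + 72*s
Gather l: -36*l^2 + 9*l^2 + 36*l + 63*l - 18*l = -27*l^2 + 81*l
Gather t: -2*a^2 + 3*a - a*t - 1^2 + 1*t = -2*a^2 + 3*a + t*(1 - a) - 1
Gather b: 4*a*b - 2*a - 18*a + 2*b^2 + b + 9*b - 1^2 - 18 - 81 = -20*a + 2*b^2 + b*(4*a + 10) - 100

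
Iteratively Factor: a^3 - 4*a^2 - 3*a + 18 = (a - 3)*(a^2 - a - 6) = (a - 3)^2*(a + 2)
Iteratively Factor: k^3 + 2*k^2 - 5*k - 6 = (k + 3)*(k^2 - k - 2) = (k - 2)*(k + 3)*(k + 1)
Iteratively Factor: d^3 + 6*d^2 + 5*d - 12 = (d + 4)*(d^2 + 2*d - 3) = (d - 1)*(d + 4)*(d + 3)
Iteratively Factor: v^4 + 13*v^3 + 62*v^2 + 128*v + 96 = (v + 2)*(v^3 + 11*v^2 + 40*v + 48) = (v + 2)*(v + 4)*(v^2 + 7*v + 12) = (v + 2)*(v + 3)*(v + 4)*(v + 4)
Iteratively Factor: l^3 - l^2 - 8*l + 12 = (l - 2)*(l^2 + l - 6) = (l - 2)*(l + 3)*(l - 2)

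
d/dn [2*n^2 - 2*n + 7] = 4*n - 2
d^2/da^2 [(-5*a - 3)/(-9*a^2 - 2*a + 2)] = 2*(4*(5*a + 3)*(9*a + 1)^2 - (135*a + 37)*(9*a^2 + 2*a - 2))/(9*a^2 + 2*a - 2)^3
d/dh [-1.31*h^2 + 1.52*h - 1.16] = 1.52 - 2.62*h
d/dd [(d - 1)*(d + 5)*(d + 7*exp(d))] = 7*d^2*exp(d) + 3*d^2 + 42*d*exp(d) + 8*d - 7*exp(d) - 5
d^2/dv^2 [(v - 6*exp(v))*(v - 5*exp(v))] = -11*v*exp(v) + 120*exp(2*v) - 22*exp(v) + 2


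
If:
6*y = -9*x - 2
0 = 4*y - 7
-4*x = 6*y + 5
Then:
No Solution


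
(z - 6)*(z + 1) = z^2 - 5*z - 6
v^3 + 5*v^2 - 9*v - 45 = (v - 3)*(v + 3)*(v + 5)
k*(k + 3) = k^2 + 3*k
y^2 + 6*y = y*(y + 6)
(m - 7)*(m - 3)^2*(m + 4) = m^4 - 9*m^3 - m^2 + 141*m - 252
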